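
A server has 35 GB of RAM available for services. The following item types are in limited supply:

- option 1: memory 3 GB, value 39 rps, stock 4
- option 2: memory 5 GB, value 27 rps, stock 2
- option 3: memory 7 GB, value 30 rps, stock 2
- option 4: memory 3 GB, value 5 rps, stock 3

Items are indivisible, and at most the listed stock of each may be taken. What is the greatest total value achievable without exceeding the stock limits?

Best selections within memory 35 and stock limits:
- 4×option 1 + 2×option 2 + 1×option 3 + 2×option 4: memory 35, value 250
- 4×option 1 + 1×option 2 + 2×option 3 + 1×option 4: memory 34, value 248
- 4×option 1 + 2×option 2 + 1×option 3 + 1×option 4: memory 32, value 245
- 4×option 1 + 1×option 2 + 2×option 3: memory 31, value 243
Best: 250 rps.

250 rps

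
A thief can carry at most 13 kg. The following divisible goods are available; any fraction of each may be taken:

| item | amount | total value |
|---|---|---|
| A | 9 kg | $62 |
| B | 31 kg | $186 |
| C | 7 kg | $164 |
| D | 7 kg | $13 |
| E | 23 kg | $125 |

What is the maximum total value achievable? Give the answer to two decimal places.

Take in order of value per unit:
- C (164/7 per unit): all 7 → value 164, running total 164.00
- A (62/9 per unit): 6 of 9 → value 6×62/9 = 41.3333, running total 205.33
Total 205.33.

205.33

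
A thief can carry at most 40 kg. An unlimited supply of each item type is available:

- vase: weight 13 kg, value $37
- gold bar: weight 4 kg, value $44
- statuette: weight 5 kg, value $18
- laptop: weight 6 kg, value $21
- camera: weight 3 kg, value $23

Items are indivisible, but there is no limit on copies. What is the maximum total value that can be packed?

$440

Best value-per-unit is gold bar at 44/4, and filling with it alone uses weight 10×4=40. No mix of the others beats 10×44 = 440.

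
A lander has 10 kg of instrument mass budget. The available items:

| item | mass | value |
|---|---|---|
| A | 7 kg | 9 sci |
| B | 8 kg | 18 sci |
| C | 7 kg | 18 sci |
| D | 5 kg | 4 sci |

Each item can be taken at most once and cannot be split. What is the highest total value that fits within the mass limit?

18 sci

Check high-value combinations within 10 kg:
- C: mass 7, value 18
- B: mass 8, value 18
- A: mass 7, value 9
Best: 18 sci.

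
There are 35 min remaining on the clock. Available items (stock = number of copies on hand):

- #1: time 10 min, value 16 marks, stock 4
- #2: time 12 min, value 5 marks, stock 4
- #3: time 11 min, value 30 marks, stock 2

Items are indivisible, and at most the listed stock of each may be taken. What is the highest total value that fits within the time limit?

Best selections within time 35 and stock limits:
- 1×#1 + 2×#3: time 32, value 76
- 1×#2 + 2×#3: time 34, value 65
- 2×#1 + 1×#3: time 31, value 62
Best: 76 marks.

76 marks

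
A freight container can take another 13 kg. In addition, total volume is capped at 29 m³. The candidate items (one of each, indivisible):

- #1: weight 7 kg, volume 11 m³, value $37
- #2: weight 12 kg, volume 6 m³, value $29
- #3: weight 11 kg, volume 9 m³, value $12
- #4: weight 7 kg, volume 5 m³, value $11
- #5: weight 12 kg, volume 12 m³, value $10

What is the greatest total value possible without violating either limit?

Feasible sets respecting both limits:
- #1: weight 7, volume 11, value 37
- #2: weight 12, volume 6, value 29
- #3: weight 11, volume 9, value 12
Best: $37.

$37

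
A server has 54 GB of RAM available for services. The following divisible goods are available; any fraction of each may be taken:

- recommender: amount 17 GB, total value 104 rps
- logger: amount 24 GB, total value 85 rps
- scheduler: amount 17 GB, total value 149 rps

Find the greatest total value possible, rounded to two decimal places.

Take in order of value per unit:
- scheduler (149/17 per unit): all 17 → value 149, running total 149.00
- recommender (104/17 per unit): all 17 → value 104, running total 253.00
- logger (85/24 per unit): 20 of 24 → value 20×85/24 = 70.8333, running total 323.83
Total 323.83.

323.83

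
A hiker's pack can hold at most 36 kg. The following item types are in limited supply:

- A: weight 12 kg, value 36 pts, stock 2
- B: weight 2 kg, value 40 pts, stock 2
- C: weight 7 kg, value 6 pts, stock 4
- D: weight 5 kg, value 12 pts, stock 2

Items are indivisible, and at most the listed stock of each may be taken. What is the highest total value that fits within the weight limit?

Top feasible selections:
- 2×A + 2×B + 1×D: weight 33, value 164
- 2×A + 2×B + 1×C: weight 35, value 158
Best: 164 pts.

164 pts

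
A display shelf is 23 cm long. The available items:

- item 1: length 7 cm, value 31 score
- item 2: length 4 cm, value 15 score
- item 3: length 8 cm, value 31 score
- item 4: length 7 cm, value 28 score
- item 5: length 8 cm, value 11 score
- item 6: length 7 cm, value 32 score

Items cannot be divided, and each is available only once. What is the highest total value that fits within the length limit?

Check high-value combinations within 23 cm:
- item 1+item 3+item 6: length 7+8+7=22, value 31+31+32=94
- item 1+item 4+item 6: length 7+7+7=21, value 31+28+32=91
- item 3+item 4+item 6: length 8+7+7=22, value 31+28+32=91
- item 1+item 3+item 4: length 7+8+7=22, value 31+31+28=90
- item 1+item 2+item 6: length 7+4+7=18, value 31+15+32=78
Best: 94 score.

94 score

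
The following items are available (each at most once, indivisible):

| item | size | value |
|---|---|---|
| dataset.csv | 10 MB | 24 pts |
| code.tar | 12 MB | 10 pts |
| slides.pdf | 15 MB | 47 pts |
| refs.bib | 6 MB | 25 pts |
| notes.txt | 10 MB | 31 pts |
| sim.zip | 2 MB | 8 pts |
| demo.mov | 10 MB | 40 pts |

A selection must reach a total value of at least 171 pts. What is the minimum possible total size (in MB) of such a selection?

Subsets with value ≥ 171, sorted by total size:
- dataset.csv+slides.pdf+refs.bib+notes.txt+sim.zip+demo.mov: size 53, value 175
- dataset.csv+code.tar+slides.pdf+refs.bib+notes.txt+demo.mov: size 63, value 177
- dataset.csv+code.tar+slides.pdf+refs.bib+notes.txt+sim.zip+demo.mov: size 65, value 185
Minimum size: 53 MB.

53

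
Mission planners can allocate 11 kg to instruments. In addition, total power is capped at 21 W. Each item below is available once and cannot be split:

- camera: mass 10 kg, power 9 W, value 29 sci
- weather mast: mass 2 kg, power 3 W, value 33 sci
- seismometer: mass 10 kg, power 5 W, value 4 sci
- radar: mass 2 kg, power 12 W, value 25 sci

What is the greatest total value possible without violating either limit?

58 sci

Feasible sets respecting both limits:
- weather mast+radar: mass 4, power 15, value 58
- weather mast: mass 2, power 3, value 33
- camera: mass 10, power 9, value 29
Best: 58 sci.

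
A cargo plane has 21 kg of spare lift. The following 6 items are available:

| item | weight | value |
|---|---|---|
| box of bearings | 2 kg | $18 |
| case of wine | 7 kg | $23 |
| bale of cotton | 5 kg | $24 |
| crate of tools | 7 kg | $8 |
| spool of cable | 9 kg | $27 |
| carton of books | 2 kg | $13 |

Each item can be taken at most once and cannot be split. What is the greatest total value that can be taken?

This is a 0/1 knapsack; check combinations near the capacity.
- box of bearings+bale of cotton+spool of cable+carton of books: weight 2+5+9+2=18, value 18+24+27+13=82
- box of bearings+case of wine+spool of cable+carton of books: weight 2+7+9+2=20, value 18+23+27+13=81
- box of bearings+case of wine+bale of cotton+carton of books: weight 2+7+5+2=16, value 18+23+24+13=78
Best: $82.

$82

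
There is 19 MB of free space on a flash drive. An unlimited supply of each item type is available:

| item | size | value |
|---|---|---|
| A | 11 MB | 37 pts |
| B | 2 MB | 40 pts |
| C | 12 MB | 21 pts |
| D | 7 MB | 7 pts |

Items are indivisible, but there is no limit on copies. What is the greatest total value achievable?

360 pts

Best value-per-unit is B at 40/2, and filling with it alone uses size 9×2=18. No mix of the others beats 9×40 = 360.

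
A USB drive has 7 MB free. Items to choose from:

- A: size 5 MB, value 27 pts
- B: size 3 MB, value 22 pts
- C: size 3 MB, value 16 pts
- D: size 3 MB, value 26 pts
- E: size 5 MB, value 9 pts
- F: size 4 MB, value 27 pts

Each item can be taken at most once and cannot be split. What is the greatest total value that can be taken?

53 pts

Check high-value combinations within 7 MB:
- D+F: size 3+4=7, value 26+27=53
- B+F: size 3+4=7, value 22+27=49
- B+D: size 3+3=6, value 22+26=48
- C+F: size 3+4=7, value 16+27=43
- C+D: size 3+3=6, value 16+26=42
Best: 53 pts.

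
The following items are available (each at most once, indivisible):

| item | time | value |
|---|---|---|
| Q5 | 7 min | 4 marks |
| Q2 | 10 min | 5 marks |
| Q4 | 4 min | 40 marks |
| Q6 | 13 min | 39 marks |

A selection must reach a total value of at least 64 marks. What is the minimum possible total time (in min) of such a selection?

17

Subsets with value ≥ 64, sorted by total time:
- Q4+Q6: time 17, value 79
- Q5+Q4+Q6: time 24, value 83
- Q2+Q4+Q6: time 27, value 84
Minimum time: 17 min.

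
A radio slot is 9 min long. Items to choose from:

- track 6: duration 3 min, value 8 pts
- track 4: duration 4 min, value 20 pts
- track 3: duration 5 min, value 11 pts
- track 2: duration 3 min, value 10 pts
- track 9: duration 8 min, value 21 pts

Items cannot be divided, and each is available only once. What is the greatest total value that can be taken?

This is a 0/1 knapsack; check combinations near the capacity.
- track 4+track 3: duration 4+5=9, value 20+11=31
- track 4+track 2: duration 4+3=7, value 20+10=30
- track 6+track 4: duration 3+4=7, value 8+20=28
Best: 31 pts.

31 pts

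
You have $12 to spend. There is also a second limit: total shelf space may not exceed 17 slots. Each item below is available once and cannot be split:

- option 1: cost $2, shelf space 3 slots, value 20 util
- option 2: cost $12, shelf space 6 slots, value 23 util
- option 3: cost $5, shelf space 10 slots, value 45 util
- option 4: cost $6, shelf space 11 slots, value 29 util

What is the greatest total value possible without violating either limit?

Feasible sets respecting both limits:
- option 1+option 3: cost 7, shelf space 13, value 65
- option 1+option 4: cost 8, shelf space 14, value 49
- option 3: cost 5, shelf space 10, value 45
- option 4: cost 6, shelf space 11, value 29
Best: 65 util.

65 util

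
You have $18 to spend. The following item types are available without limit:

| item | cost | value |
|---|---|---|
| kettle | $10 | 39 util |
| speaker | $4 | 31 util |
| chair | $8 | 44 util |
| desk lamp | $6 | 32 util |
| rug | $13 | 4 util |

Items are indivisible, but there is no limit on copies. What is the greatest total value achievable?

Best value-per-unit is speaker at 31/4; filling with it alone gives 4×31 = 124.
Optimal mix: 3×speaker + 1×desk lamp → cost 18, value 125.

125 util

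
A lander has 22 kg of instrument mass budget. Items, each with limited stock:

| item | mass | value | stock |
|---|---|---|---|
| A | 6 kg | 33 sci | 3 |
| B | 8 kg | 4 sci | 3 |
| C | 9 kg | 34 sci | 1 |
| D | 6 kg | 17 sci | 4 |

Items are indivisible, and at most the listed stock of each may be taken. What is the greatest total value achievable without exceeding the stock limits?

100 sci

Best selections within mass 22 and stock limits:
- 2×A + 1×C: mass 21, value 100
- 3×A: mass 18, value 99
- 1×A + 1×C + 1×D: mass 21, value 84
Best: 100 sci.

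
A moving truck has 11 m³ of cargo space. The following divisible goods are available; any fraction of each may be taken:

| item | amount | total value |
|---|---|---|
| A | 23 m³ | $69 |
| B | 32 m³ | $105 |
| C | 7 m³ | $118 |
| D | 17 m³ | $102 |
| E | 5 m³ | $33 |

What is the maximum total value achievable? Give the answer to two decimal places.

144.40

Take in order of value per unit:
- C (118/7 per unit): all 7 → value 118, running total 118.00
- E (33/5 per unit): 4 of 5 → value 4×33/5 = 26.4000, running total 144.40
Total 144.40.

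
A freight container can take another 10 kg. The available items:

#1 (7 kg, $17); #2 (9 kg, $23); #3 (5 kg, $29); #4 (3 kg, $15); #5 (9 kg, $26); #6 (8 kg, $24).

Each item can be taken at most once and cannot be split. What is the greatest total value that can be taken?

$44

Check high-value combinations within 10 kg:
- #3+#4: weight 5+3=8, value 29+15=44
- #1+#4: weight 7+3=10, value 17+15=32
- #3: weight 5, value 29
- #5: weight 9, value 26
Best: $44.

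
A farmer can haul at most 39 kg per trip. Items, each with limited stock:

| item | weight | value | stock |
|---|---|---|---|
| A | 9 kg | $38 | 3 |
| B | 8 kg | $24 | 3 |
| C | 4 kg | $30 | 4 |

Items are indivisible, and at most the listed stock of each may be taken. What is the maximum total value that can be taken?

$204

Best selections within weight 39 and stock limits:
- 3×A + 3×C: weight 39, value 204
- 2×A + 4×C: weight 34, value 196
- 2×A + 1×B + 3×C: weight 38, value 190
Best: $204.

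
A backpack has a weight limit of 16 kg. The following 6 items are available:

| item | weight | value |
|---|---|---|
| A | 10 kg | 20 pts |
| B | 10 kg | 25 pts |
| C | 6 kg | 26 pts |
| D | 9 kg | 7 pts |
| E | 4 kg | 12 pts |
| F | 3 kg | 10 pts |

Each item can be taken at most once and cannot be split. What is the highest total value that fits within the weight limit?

51 pts

This is a 0/1 knapsack; check combinations near the capacity.
- B+C: weight 10+6=16, value 25+26=51
- C+E+F: weight 6+4+3=13, value 26+12+10=48
- A+C: weight 10+6=16, value 20+26=46
- C+E: weight 6+4=10, value 26+12=38
Best: 51 pts.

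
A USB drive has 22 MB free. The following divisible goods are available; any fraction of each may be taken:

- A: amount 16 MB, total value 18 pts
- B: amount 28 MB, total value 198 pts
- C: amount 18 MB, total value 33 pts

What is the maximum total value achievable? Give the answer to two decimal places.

Take in order of value per unit:
- B (198/28 per unit): 22 of 28 → value 22×198/28 = 155.5714, running total 155.57
Total 155.57.

155.57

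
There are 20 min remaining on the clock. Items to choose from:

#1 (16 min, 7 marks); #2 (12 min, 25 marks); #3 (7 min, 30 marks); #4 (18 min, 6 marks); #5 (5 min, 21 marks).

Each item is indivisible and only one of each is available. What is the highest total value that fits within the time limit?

This is a 0/1 knapsack; check combinations near the capacity.
- #2+#3: time 12+7=19, value 25+30=55
- #3+#5: time 7+5=12, value 30+21=51
- #2+#5: time 12+5=17, value 25+21=46
Best: 55 marks.

55 marks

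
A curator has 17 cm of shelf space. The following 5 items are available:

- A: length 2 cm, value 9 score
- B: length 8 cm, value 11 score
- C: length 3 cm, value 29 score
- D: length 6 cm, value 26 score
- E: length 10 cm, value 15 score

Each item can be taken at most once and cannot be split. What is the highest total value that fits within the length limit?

This is a 0/1 knapsack; check combinations near the capacity.
- B+C+D: length 8+3+6=17, value 11+29+26=66
- A+C+D: length 2+3+6=11, value 9+29+26=64
- C+D: length 3+6=9, value 29+26=55
Best: 66 score.

66 score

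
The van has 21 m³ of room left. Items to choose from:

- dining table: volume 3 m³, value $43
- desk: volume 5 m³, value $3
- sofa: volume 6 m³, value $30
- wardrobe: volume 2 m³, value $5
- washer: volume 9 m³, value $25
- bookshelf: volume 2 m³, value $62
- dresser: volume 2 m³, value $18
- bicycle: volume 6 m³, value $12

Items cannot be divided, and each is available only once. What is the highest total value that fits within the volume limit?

Check high-value combinations within 21 m³:
- dining table+sofa+wardrobe+bookshelf+dresser+bicycle: volume 3+6+2+2+2+6=21, value 43+30+5+62+18+12=170
- dining table+sofa+bookshelf+dresser+bicycle: volume 3+6+2+2+6=19, value 43+30+62+18+12=165
- dining table+desk+sofa+wardrobe+bookshelf+dresser: volume 3+5+6+2+2+2=20, value 43+3+30+5+62+18=161
- dining table+sofa+washer+bookshelf: volume 3+6+9+2=20, value 43+30+25+62=160
Best: $170.

$170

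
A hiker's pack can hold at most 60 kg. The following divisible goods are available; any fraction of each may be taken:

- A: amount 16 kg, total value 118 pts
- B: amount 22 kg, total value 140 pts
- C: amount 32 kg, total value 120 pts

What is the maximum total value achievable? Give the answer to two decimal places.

Take in order of value per unit:
- A (118/16 per unit): all 16 → value 118, running total 118.00
- B (140/22 per unit): all 22 → value 140, running total 258.00
- C (120/32 per unit): 22 of 32 → value 22×120/32 = 82.5000, running total 340.50
Total 340.50.

340.50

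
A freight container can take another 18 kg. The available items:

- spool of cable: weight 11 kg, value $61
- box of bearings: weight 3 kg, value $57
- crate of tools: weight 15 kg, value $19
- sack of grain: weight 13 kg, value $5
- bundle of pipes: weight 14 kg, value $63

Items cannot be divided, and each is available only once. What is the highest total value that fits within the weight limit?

$120

Check high-value combinations within 18 kg:
- box of bearings+bundle of pipes: weight 3+14=17, value 57+63=120
- spool of cable+box of bearings: weight 11+3=14, value 61+57=118
- box of bearings+crate of tools: weight 3+15=18, value 57+19=76
- bundle of pipes: weight 14, value 63
Best: $120.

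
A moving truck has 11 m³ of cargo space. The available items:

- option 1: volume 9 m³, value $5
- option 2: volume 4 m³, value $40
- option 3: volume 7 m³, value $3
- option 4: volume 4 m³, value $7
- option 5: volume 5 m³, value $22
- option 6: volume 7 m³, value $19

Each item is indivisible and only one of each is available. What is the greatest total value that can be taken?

$62

Check high-value combinations within 11 m³:
- option 2+option 5: volume 4+5=9, value 40+22=62
- option 2+option 6: volume 4+7=11, value 40+19=59
- option 2+option 4: volume 4+4=8, value 40+7=47
- option 2+option 3: volume 4+7=11, value 40+3=43
- option 2: volume 4, value 40
Best: $62.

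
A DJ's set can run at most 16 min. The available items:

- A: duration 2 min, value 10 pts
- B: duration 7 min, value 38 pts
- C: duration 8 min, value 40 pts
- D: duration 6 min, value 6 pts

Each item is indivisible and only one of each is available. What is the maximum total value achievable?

This is a 0/1 knapsack; check combinations near the capacity.
- B+C: duration 7+8=15, value 38+40=78
- A+C+D: duration 2+8+6=16, value 10+40+6=56
- A+B+D: duration 2+7+6=15, value 10+38+6=54
- A+C: duration 2+8=10, value 10+40=50
- A+B: duration 2+7=9, value 10+38=48
Best: 78 pts.

78 pts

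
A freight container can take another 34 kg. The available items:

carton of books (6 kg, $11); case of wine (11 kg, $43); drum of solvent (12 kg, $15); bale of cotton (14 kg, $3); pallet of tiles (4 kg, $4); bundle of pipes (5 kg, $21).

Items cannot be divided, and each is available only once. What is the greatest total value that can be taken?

Check high-value combinations within 34 kg:
- carton of books+case of wine+drum of solvent+bundle of pipes: weight 6+11+12+5=34, value 11+43+15+21=90
- case of wine+drum of solvent+pallet of tiles+bundle of pipes: weight 11+12+4+5=32, value 43+15+4+21=83
- carton of books+case of wine+pallet of tiles+bundle of pipes: weight 6+11+4+5=26, value 11+43+4+21=79
Best: $90.

$90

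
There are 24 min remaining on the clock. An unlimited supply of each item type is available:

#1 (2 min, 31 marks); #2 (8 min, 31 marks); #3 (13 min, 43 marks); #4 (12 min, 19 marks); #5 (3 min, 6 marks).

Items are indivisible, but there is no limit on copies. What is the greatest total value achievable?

372 marks

Best value-per-unit is #1 at 31/2, and filling with it alone uses time 12×2=24. No mix of the others beats 12×31 = 372.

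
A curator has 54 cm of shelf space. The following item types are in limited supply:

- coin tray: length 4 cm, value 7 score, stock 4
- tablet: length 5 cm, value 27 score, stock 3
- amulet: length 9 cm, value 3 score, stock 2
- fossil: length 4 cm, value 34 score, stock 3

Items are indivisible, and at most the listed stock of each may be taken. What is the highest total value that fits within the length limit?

214 score

Best selections within length 54 and stock limits:
- 4×coin tray + 3×tablet + 1×amulet + 3×fossil: length 52, value 214
- 4×coin tray + 3×tablet + 3×fossil: length 43, value 211
- 3×coin tray + 3×tablet + 1×amulet + 3×fossil: length 48, value 207
- 3×coin tray + 3×tablet + 3×fossil: length 39, value 204
Best: 214 score.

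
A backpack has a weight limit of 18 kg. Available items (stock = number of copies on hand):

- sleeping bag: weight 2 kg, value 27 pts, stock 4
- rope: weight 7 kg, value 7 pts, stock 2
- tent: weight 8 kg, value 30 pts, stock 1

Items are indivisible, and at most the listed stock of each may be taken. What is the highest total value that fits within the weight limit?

Best selections within weight 18 and stock limits:
- 4×sleeping bag + 1×tent: weight 16, value 138
- 4×sleeping bag + 1×rope: weight 15, value 115
- 3×sleeping bag + 1×tent: weight 14, value 111
- 4×sleeping bag: weight 8, value 108
Best: 138 pts.

138 pts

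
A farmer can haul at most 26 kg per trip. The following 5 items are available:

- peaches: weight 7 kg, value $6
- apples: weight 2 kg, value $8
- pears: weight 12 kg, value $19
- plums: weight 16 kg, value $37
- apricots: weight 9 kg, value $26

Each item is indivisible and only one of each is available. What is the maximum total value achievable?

Check high-value combinations within 26 kg:
- plums+apricots: weight 16+9=25, value 37+26=63
- apples+pears+apricots: weight 2+12+9=23, value 8+19+26=53
- peaches+apples+plums: weight 7+2+16=25, value 6+8+37=51
- apples+plums: weight 2+16=18, value 8+37=45
Best: $63.

$63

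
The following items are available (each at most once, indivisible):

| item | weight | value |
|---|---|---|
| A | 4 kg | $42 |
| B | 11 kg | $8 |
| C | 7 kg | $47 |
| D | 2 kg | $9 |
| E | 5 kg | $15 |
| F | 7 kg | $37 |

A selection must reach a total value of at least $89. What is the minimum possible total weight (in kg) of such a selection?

11

Subsets with value ≥ 89, sorted by total weight:
- A+C: weight 11, value 89
- A+C+D: weight 13, value 98
- A+C+E: weight 16, value 104
Minimum weight: 11 kg.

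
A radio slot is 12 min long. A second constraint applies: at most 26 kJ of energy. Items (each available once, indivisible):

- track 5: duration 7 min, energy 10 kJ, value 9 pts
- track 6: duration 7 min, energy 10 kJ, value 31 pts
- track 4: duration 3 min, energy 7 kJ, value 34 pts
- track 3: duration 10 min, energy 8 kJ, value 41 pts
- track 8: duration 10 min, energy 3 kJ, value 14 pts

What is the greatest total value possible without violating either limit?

65 pts

Feasible sets respecting both limits:
- track 6+track 4: duration 10, energy 17, value 65
- track 5+track 4: duration 10, energy 17, value 43
- track 3: duration 10, energy 8, value 41
- track 4: duration 3, energy 7, value 34
Best: 65 pts.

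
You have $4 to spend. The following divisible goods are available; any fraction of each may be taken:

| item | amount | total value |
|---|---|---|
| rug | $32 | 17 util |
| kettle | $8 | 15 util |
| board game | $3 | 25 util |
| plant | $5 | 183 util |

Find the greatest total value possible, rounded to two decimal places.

146.40

Take in order of value per unit:
- plant (183/5 per unit): 4 of 5 → value 4×183/5 = 146.4000, running total 146.40
Total 146.40.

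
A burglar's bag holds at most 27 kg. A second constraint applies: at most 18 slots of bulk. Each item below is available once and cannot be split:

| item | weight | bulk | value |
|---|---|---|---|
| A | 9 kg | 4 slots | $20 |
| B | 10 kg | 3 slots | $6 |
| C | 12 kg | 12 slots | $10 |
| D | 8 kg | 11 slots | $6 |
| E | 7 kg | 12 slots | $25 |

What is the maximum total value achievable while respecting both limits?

Feasible sets respecting both limits:
- A+E: weight 16, bulk 16, value 45
- A+B+D: weight 27, bulk 18, value 32
- B+E: weight 17, bulk 15, value 31
Best: $45.

$45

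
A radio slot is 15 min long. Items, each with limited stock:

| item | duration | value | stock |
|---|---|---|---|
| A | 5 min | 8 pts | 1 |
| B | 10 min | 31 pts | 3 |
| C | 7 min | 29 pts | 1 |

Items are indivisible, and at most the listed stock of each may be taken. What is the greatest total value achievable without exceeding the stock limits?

39 pts

Top feasible selections:
- 1×A + 1×B: duration 15, value 39
- 1×A + 1×C: duration 12, value 37
Best: 39 pts.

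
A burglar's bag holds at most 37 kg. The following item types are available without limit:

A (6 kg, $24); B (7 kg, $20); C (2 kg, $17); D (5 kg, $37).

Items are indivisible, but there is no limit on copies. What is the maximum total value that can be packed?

Best value-per-unit is C at 17/2; filling with it alone gives 18×17 = 306.
Optimal mix: 16×C + 1×D → weight 37, value 309.

$309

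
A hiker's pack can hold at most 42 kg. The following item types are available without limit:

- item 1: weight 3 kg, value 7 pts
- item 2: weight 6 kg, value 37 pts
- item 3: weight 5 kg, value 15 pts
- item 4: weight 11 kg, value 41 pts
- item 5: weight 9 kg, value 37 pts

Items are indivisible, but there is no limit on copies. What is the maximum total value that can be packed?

Best value-per-unit is item 2 at 37/6, and filling with it alone uses weight 7×6=42. No mix of the others beats 7×37 = 259.

259 pts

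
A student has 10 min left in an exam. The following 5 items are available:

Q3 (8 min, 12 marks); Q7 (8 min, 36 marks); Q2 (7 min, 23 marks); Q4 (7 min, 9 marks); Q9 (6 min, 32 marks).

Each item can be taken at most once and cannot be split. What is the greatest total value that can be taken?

This is a 0/1 knapsack; check combinations near the capacity.
- Q7: time 8, value 36
- Q9: time 6, value 32
- Q2: time 7, value 23
Best: 36 marks.

36 marks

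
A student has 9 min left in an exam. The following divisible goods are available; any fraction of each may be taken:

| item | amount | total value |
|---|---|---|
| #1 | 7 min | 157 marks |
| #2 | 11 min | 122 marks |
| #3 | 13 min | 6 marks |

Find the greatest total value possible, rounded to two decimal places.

179.18

Take in order of value per unit:
- #1 (157/7 per unit): all 7 → value 157, running total 157.00
- #2 (122/11 per unit): 2 of 11 → value 2×122/11 = 22.1818, running total 179.18
Total 179.18.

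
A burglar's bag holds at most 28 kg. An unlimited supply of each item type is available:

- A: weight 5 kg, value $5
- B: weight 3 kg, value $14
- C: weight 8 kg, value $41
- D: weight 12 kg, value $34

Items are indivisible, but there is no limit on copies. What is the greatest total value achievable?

$138

Best value-per-unit is C at 41/8; filling with it alone gives 3×41 = 123.
Optimal mix: 4×B + 2×C → weight 28, value 138.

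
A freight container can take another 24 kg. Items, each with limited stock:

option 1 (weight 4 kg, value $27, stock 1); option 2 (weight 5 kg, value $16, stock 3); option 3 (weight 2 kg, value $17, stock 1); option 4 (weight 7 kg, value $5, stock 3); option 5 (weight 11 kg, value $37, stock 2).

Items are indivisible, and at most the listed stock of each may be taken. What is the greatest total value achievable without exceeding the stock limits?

$97

Top feasible selections:
- 1×option 1 + 1×option 2 + 1×option 3 + 1×option 5: weight 22, value 97
- 1×option 1 + 3×option 2 + 1×option 3: weight 21, value 92
- 1×option 3 + 2×option 5: weight 24, value 91
- 2×option 2 + 1×option 3 + 1×option 5: weight 23, value 86
Best: $97.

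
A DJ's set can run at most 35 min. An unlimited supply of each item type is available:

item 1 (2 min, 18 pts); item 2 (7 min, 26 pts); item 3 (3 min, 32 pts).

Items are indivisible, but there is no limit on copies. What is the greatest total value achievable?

Best value-per-unit is item 3 at 32/3; filling with it alone gives 11×32 = 352.
Optimal mix: 1×item 1 + 11×item 3 → duration 35, value 370.

370 pts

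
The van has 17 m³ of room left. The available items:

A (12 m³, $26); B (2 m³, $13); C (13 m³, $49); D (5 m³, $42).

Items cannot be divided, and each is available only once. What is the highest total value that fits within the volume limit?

Check high-value combinations within 17 m³:
- A+D: volume 12+5=17, value 26+42=68
- B+C: volume 2+13=15, value 13+49=62
- B+D: volume 2+5=7, value 13+42=55
- C: volume 13, value 49
Best: $68.

$68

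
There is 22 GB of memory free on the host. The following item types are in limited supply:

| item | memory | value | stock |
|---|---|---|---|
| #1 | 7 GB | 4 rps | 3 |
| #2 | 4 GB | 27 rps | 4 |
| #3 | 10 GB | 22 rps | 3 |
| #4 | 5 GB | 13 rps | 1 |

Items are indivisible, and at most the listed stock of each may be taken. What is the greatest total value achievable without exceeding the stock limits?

Best selections within memory 22 and stock limits:
- 4×#2 + 1×#4: memory 21, value 121
- 4×#2: memory 16, value 108
- 3×#2 + 1×#3: memory 22, value 103
- 3×#2 + 1×#4: memory 17, value 94
Best: 121 rps.

121 rps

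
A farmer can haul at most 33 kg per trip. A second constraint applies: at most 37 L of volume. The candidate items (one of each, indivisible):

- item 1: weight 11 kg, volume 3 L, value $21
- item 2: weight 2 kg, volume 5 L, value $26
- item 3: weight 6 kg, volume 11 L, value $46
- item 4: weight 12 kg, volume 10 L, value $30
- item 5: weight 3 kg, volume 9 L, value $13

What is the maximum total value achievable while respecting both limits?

Feasible sets respecting both limits:
- item 1+item 2+item 3+item 4: weight 31, volume 29, value 123
- item 2+item 3+item 4+item 5: weight 23, volume 35, value 115
- item 1+item 3+item 4+item 5: weight 32, volume 33, value 110
Best: $123.

$123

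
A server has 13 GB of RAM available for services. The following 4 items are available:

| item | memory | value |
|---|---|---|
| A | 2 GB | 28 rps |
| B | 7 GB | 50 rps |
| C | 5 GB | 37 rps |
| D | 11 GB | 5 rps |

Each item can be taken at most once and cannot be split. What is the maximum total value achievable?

87 rps

This is a 0/1 knapsack; check combinations near the capacity.
- B+C: memory 7+5=12, value 50+37=87
- A+B: memory 2+7=9, value 28+50=78
- A+C: memory 2+5=7, value 28+37=65
Best: 87 rps.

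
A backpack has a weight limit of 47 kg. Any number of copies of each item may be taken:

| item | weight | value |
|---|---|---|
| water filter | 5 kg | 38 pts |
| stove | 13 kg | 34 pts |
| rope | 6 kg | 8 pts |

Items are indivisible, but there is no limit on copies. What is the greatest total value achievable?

342 pts

Best value-per-unit is water filter at 38/5, and filling with it alone uses weight 9×5=45. No mix of the others beats 9×38 = 342.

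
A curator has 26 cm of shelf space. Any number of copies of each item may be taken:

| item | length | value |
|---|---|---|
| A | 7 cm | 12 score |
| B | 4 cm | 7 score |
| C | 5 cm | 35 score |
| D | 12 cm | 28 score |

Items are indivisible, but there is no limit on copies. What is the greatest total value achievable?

Best value-per-unit is C at 35/5, and filling with it alone uses length 5×5=25. No mix of the others beats 5×35 = 175.

175 score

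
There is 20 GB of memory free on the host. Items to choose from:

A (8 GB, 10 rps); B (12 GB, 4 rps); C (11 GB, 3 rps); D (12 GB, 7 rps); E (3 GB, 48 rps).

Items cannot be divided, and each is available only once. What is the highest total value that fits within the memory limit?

Check high-value combinations within 20 GB:
- A+E: memory 8+3=11, value 10+48=58
- D+E: memory 12+3=15, value 7+48=55
- B+E: memory 12+3=15, value 4+48=52
- C+E: memory 11+3=14, value 3+48=51
Best: 58 rps.

58 rps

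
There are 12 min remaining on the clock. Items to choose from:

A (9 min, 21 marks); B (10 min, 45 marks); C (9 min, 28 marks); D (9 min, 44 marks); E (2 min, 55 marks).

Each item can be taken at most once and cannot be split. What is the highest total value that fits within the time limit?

Check high-value combinations within 12 min:
- B+E: time 10+2=12, value 45+55=100
- D+E: time 9+2=11, value 44+55=99
- C+E: time 9+2=11, value 28+55=83
- A+E: time 9+2=11, value 21+55=76
- E: time 2, value 55
Best: 100 marks.

100 marks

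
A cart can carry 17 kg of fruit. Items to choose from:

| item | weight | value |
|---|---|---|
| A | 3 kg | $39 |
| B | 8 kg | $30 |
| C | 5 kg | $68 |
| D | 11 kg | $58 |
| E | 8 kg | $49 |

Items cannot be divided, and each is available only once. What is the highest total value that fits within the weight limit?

$156

Check high-value combinations within 17 kg:
- A+C+E: weight 3+5+8=16, value 39+68+49=156
- A+B+C: weight 3+8+5=16, value 39+30+68=137
- C+D: weight 5+11=16, value 68+58=126
- C+E: weight 5+8=13, value 68+49=117
Best: $156.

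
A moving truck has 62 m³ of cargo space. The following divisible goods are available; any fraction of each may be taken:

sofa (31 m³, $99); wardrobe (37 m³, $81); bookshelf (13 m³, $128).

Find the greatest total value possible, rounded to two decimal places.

Take in order of value per unit:
- bookshelf (128/13 per unit): all 13 → value 128, running total 128.00
- sofa (99/31 per unit): all 31 → value 99, running total 227.00
- wardrobe (81/37 per unit): 18 of 37 → value 18×81/37 = 39.4054, running total 266.41
Total 266.41.

266.41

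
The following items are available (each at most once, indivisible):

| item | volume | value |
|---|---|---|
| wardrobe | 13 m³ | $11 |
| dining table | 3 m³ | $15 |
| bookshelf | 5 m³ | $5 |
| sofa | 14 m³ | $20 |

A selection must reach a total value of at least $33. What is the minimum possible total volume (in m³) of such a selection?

17

Subsets with value ≥ 33, sorted by total volume:
- dining table+sofa: volume 17, value 35
- dining table+bookshelf+sofa: volume 22, value 40
Minimum volume: 17 m³.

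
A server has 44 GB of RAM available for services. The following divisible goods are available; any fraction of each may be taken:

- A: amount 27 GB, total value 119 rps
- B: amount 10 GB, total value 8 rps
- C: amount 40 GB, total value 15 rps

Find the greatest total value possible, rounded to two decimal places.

129.63

Take in order of value per unit:
- A (119/27 per unit): all 27 → value 119, running total 119.00
- B (8/10 per unit): all 10 → value 8, running total 127.00
- C (15/40 per unit): 7 of 40 → value 7×15/40 = 2.6250, running total 129.63
Total 129.63.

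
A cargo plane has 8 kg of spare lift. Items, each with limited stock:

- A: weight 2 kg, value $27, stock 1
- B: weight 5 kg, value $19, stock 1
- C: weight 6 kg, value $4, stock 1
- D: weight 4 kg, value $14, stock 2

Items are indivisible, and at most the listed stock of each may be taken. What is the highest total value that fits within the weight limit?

Best selections within weight 8 and stock limits:
- 1×A + 1×B: weight 7, value 46
- 1×A + 1×D: weight 6, value 41
- 1×A + 1×C: weight 8, value 31
Best: $46.

$46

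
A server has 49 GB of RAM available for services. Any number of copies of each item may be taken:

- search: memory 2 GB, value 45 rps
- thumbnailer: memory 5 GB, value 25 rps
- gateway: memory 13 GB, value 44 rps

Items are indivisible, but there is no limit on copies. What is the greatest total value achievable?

Best value-per-unit is search at 45/2, and filling with it alone uses memory 24×2=48. No mix of the others beats 24×45 = 1080.

1080 rps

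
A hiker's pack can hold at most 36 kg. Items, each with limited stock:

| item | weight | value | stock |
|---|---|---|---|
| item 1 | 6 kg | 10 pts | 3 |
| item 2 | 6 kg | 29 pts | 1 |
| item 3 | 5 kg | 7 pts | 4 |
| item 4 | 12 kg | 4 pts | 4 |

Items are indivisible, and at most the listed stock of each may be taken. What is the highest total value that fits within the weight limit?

Best selections within weight 36 and stock limits:
- 3×item 1 + 1×item 2 + 2×item 3: weight 34, value 73
- 2×item 1 + 1×item 2 + 3×item 3: weight 33, value 70
- 1×item 1 + 1×item 2 + 4×item 3: weight 32, value 67
Best: 73 pts.

73 pts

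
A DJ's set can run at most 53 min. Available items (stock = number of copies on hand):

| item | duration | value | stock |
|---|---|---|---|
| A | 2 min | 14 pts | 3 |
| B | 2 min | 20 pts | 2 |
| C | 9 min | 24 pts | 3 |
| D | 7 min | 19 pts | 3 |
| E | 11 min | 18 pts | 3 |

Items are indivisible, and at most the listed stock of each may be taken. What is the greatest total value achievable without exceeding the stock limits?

192 pts

Best selections within duration 53 and stock limits:
- 3×A + 2×B + 3×C + 2×D: duration 51, value 192
- 3×A + 2×B + 2×C + 3×D: duration 49, value 187
Best: 192 pts.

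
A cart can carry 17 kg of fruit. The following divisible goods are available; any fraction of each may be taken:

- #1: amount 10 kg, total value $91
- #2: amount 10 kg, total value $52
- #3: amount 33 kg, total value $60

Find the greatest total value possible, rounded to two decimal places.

Take in order of value per unit:
- #1 (91/10 per unit): all 10 → value 91, running total 91.00
- #2 (52/10 per unit): 7 of 10 → value 7×52/10 = 36.4000, running total 127.40
Total 127.40.

127.40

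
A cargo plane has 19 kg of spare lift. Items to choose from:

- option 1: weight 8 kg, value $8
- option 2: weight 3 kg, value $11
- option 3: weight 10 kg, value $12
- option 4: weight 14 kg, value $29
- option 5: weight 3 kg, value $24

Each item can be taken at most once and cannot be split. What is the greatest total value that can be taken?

$53

This is a 0/1 knapsack; check combinations near the capacity.
- option 4+option 5: weight 14+3=17, value 29+24=53
- option 2+option 3+option 5: weight 3+10+3=16, value 11+12+24=47
- option 1+option 2+option 5: weight 8+3+3=14, value 8+11+24=43
Best: $53.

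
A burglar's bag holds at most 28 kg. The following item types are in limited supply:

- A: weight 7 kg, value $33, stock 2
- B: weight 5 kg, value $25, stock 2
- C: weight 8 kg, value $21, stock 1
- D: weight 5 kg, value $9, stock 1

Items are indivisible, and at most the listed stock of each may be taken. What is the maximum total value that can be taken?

Best selections within weight 28 and stock limits:
- 2×A + 2×B: weight 24, value 116
- 2×A + 1×B + 1×C: weight 27, value 112
Best: $116.

$116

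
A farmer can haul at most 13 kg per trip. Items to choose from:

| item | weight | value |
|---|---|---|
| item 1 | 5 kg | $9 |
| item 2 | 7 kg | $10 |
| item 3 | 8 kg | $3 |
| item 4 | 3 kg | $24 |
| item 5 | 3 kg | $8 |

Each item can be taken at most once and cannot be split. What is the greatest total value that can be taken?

Check high-value combinations within 13 kg:
- item 2+item 4+item 5: weight 7+3+3=13, value 10+24+8=42
- item 1+item 4+item 5: weight 5+3+3=11, value 9+24+8=41
- item 2+item 4: weight 7+3=10, value 10+24=34
- item 1+item 4: weight 5+3=8, value 9+24=33
Best: $42.

$42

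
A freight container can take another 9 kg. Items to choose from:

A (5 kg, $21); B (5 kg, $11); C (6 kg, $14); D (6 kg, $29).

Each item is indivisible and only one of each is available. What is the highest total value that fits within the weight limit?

This is a 0/1 knapsack; check combinations near the capacity.
- D: weight 6, value 29
- A: weight 5, value 21
- C: weight 6, value 14
- B: weight 5, value 11
Best: $29.

$29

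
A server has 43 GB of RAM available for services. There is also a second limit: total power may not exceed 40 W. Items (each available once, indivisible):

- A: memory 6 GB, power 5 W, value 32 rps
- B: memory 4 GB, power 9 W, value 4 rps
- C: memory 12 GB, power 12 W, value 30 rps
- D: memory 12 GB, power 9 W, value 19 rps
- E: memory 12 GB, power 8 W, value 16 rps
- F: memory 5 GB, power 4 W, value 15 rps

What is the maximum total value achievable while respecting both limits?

100 rps

Feasible sets respecting both limits:
- A+B+C+D+F: memory 39, power 39, value 100
- A+C+D+E: memory 42, power 34, value 97
- A+B+C+E+F: memory 39, power 38, value 97
Best: 100 rps.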